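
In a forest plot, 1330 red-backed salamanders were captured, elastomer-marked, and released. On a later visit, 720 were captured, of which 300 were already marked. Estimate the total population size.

N = 3192

N = (1330 × 720) / 300 = 957600 / 300 = 3192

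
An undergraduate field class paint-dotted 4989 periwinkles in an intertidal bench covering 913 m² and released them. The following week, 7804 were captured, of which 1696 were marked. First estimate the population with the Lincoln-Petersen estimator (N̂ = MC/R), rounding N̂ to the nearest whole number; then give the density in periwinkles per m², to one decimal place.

N̂ = 4989·7804/1696 = 38934156/1696 ≈ 22956.46 → 22956
Density = N̂ / area = 22956 / 913 ≈ 25.14 → 25.1 per m²

density ≈ 25.1 periwinkles per m²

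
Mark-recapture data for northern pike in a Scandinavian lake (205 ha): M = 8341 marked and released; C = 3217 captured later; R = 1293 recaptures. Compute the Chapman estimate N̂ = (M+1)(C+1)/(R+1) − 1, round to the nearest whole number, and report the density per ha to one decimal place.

density ≈ 101.2 northern pike per ha

N̂ = 8342·3218/1294 − 1 = 26844556/1294 − 1 ≈ 20744.4 → 20744
Density = N̂ / area = 20744 / 205 ≈ 101.19 → 101.2 per ha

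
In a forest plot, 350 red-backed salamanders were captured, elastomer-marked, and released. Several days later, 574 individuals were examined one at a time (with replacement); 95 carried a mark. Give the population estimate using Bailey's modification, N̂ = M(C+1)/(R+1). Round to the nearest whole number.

N ≈ 2096

N̂ = 350·(574+1)/(95+1) = 350·575/96 = 201250/96 ≈ 2096.4 → 2096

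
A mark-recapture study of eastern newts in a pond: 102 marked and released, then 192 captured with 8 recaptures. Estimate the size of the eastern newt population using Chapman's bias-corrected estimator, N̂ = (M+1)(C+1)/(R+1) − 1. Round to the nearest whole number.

N ≈ 2208

N̂ = (102+1)(192+1)/(8+1) − 1 = 103·193/9 − 1
= 19879/9 − 1 ≈ 2208.8 − 1 ≈ 2207.8 → 2208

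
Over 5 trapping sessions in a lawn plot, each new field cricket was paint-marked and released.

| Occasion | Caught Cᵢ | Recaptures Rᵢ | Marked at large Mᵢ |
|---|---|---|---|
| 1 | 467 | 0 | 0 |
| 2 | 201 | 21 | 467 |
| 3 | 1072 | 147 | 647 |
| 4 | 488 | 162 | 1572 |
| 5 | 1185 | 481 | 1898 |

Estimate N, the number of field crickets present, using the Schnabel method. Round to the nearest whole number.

N ≈ 4690

Σ MᵢCᵢ = 0·467 + 467·201 + 647·1072 + 1572·488 + 1898·1185 = 0 + 93867 + 693584 + 767136 + 2249130 = 3803717
Σ Rᵢ = 0 + 21 + 147 + 162 + 481 = 811
N̂ = 3803717 / 811 ≈ 4690.2 → 4690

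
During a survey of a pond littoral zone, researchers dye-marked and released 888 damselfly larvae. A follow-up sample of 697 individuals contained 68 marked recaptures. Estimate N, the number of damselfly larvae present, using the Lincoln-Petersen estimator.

N = 9102

Lincoln-Petersen assumes M/N = R/C, so N = M·C / R.
N = (888 × 697) / 68 = 618936 / 68 = 9102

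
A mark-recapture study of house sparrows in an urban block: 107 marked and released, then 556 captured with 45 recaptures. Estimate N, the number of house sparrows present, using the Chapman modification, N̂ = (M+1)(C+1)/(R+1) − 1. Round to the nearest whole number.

N̂ = (107+1)(556+1)/(45+1) − 1 = 108·557/46 − 1
= 60156/46 − 1 ≈ 1307.7 − 1 ≈ 1306.7 → 1307

N ≈ 1307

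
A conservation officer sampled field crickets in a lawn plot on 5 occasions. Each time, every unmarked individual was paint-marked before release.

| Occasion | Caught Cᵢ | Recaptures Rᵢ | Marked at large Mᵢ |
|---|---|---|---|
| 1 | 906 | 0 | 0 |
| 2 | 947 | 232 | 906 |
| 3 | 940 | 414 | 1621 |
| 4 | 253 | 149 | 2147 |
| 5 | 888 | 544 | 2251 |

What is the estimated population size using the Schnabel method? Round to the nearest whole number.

N ≈ 3677

Σ MᵢCᵢ = 0·906 + 906·947 + 1621·940 + 2147·253 + 2251·888 = 0 + 857982 + 1523740 + 543191 + 1998888 = 4923801
Σ Rᵢ = 0 + 232 + 414 + 149 + 544 = 1339
N̂ = 4923801 / 1339 ≈ 3677.2 → 3677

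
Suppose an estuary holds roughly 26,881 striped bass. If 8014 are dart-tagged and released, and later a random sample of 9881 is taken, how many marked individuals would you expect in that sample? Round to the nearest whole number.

The marked fraction of the population is 8014/26881, so in a sample of 9881 expect C·(M/N) marked.
E[R] = 8014 × 9881 / 26881 = 79186334 / 26881 ≈ 2945.8 → 2946

expected recaptures ≈ 2946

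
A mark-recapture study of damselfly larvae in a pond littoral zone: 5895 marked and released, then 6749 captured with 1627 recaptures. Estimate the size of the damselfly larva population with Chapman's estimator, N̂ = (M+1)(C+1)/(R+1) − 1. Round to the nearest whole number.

N ≈ 24,445

N̂ = (5895+1)(6749+1)/(1627+1) − 1 = 5896·6750/1628 − 1
= 39798000/1628 − 1 ≈ 24445.9 − 1 ≈ 24444.9 → 24445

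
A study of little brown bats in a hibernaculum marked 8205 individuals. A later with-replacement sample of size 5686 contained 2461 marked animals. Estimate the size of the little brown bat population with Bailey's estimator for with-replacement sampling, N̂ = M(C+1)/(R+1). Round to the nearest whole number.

N ≈ 18,953

N̂ = 8205·(5686+1)/(2461+1) = 8205·5687/2462 = 46661835/2462 ≈ 18952.8 → 18953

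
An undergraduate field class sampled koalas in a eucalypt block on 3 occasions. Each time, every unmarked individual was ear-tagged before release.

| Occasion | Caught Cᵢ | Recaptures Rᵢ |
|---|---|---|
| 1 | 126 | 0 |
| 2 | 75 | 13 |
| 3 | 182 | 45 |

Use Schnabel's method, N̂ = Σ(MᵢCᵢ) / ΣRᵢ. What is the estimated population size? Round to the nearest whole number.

Marked at large before each occasion: Mᵢ = Σⱼ<ᵢ (Cⱼ − Rⱼ) → M1=0, M2=126, M3=188
Σ MᵢCᵢ = 0·126 + 126·75 + 188·182 = 0 + 9450 + 34216 = 43666
Σ Rᵢ = 0 + 13 + 45 = 58
N̂ = 43666 / 58 ≈ 752.9 → 753

N ≈ 753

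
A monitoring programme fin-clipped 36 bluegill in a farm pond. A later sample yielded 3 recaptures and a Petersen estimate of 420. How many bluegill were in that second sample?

C = 35

From N = M·C/R: C = N·R / M = 420·3 / 36 = 1260 / 36 = 35.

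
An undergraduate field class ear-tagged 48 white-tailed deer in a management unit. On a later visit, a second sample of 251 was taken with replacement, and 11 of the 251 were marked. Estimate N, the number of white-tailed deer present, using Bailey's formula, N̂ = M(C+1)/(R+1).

N̂ = 48·(251+1)/(11+1) = 48·252/12 = 12096/12 = 1008

N = 1008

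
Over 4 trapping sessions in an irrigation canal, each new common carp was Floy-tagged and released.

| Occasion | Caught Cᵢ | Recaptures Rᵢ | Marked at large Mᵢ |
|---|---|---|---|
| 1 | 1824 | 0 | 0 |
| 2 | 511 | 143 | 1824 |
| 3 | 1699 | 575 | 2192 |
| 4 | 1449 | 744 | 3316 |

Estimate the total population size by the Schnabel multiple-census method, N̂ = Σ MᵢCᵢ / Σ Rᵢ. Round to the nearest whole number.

N ≈ 6471

Σ MᵢCᵢ = 0·1824 + 1824·511 + 2192·1699 + 3316·1449 = 0 + 932064 + 3724208 + 4804884 = 9461156
Σ Rᵢ = 0 + 143 + 575 + 744 = 1462
N̂ = 9461156 / 1462 ≈ 6471.4 → 6471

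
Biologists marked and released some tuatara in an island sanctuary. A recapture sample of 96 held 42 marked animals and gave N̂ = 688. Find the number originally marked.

From N = M·C/R: M = N·R / C = 688·42 / 96 = 28896 / 96 = 301.

M = 301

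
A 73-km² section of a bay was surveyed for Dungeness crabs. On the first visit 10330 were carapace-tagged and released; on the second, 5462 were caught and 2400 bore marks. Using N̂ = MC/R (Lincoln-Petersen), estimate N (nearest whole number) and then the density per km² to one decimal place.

density ≈ 322.0 Dungeness crabs per km²

N̂ = 10330·5462/2400 = 56422460/2400 ≈ 23509.4 → 23509
Density = N̂ / area = 23509 / 73 ≈ 322.04 → 322.0 per km²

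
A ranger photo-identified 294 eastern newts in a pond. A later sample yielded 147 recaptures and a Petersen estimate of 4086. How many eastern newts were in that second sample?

C = 2043

From N = M·C/R: C = N·R / M = 4086·147 / 294 = 600642 / 294 = 2043.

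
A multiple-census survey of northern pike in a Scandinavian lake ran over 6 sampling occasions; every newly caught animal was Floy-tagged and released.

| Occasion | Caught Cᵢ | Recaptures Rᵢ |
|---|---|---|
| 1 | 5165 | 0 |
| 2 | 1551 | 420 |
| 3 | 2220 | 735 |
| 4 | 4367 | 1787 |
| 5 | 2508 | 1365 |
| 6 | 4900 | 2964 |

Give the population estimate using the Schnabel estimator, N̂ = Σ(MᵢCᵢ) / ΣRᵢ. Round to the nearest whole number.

Marked at large before each occasion: Mᵢ = Σⱼ<ᵢ (Cⱼ − Rⱼ) → M1=0, M2=5165, M3=6296, M4=7781, M5=10361, M6=11504
Σ MᵢCᵢ = 0·5165 + 5165·1551 + 6296·2220 + 7781·4367 + 10361·2508 + 11504·4900 = 0 + 8010915 + 13977120 + 33979627 + 25985388 + 56369600 = 138322650
Σ Rᵢ = 0 + 420 + 735 + 1787 + 1365 + 2964 = 7271
N̂ = 138322650 / 7271 ≈ 19023.9 → 19024

N ≈ 19,024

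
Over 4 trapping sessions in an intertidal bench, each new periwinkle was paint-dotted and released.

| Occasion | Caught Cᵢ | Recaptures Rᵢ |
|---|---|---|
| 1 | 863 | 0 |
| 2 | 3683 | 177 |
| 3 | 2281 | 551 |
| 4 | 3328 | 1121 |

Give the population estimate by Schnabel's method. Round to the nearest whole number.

Marked at large before each occasion: Mᵢ = Σⱼ<ᵢ (Cⱼ − Rⱼ) → M1=0, M2=863, M3=4369, M4=6099
Σ MᵢCᵢ = 0·863 + 863·3683 + 4369·2281 + 6099·3328 = 0 + 3178429 + 9965689 + 20297472 = 33441590
Σ Rᵢ = 0 + 177 + 551 + 1121 = 1849
N̂ = 33441590 / 1849 ≈ 18086.3 → 18086

N ≈ 18,086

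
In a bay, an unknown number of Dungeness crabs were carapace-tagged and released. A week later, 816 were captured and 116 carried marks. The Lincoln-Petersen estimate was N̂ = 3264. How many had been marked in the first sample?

M = 464

From N = M·C/R: M = N·R / C = 3264·116 / 816 = 378624 / 816 = 464.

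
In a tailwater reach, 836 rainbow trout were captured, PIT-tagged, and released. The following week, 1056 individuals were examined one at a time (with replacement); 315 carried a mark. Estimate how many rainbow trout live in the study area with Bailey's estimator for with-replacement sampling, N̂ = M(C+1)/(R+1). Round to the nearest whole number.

N ≈ 2796

N̂ = 836·(1056+1)/(315+1) = 836·1057/316 = 883652/316 ≈ 2796.4 → 2796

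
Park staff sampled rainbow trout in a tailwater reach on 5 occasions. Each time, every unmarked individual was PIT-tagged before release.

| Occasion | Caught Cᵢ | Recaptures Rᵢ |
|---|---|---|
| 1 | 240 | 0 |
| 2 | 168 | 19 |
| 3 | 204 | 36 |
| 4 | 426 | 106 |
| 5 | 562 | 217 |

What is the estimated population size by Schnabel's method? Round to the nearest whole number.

N ≈ 2248

Marked at large before each occasion: Mᵢ = Σⱼ<ᵢ (Cⱼ − Rⱼ) → M1=0, M2=240, M3=389, M4=557, M5=877
Σ MᵢCᵢ = 0·240 + 240·168 + 389·204 + 557·426 + 877·562 = 0 + 40320 + 79356 + 237282 + 492874 = 849832
Σ Rᵢ = 0 + 19 + 36 + 106 + 217 = 378
N̂ = 849832 / 378 ≈ 2248.2 → 2248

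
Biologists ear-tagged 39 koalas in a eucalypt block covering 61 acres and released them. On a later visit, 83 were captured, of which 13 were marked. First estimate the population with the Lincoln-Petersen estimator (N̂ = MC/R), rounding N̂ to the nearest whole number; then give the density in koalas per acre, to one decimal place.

N̂ = 39·83/13 = 3237/13 = 249
Density = N̂ / area = 249 / 61 ≈ 4.08 → 4.1 per acre

density ≈ 4.1 koalas per acre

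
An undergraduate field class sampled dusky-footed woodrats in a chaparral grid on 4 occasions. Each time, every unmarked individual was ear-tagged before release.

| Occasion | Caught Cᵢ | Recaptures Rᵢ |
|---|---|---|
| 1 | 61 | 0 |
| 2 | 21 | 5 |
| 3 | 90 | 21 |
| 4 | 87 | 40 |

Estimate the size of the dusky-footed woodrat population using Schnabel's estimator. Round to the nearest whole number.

N ≈ 317

Marked at large before each occasion: Mᵢ = Σⱼ<ᵢ (Cⱼ − Rⱼ) → M1=0, M2=61, M3=77, M4=146
Σ MᵢCᵢ = 0·61 + 61·21 + 77·90 + 146·87 = 0 + 1281 + 6930 + 12702 = 20913
Σ Rᵢ = 0 + 5 + 21 + 40 = 66
N̂ = 20913 / 66 ≈ 316.9 → 317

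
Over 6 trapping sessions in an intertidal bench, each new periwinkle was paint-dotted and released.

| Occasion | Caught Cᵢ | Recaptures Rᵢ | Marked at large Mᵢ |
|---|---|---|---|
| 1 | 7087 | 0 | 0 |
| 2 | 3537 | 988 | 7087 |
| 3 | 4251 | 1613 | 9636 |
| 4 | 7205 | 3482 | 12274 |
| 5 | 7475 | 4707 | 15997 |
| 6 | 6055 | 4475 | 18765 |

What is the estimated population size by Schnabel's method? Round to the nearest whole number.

N ≈ 25,396

Σ MᵢCᵢ = 0·7087 + 7087·3537 + 9636·4251 + 12274·7205 + 15997·7475 + 18765·6055 = 0 + 25066719 + 40962636 + 88434170 + 119577575 + 113622075 = 387663175
Σ Rᵢ = 0 + 988 + 1613 + 3482 + 4707 + 4475 = 15265
N̂ = 387663175 / 15265 ≈ 25395.6 → 25396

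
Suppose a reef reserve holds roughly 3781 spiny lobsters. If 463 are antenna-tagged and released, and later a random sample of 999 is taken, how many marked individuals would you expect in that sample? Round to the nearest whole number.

expected recaptures ≈ 122

Expected recaptures E[R] = M·C / N.
E[R] = 463 × 999 / 3781 = 462537 / 3781 ≈ 122.3 → 122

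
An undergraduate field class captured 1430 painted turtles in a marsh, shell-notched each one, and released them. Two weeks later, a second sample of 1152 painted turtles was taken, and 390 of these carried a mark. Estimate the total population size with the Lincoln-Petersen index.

N = 4224

If marked individuals mix randomly, R/C ≈ M/N, giving N ≈ M·C/R.
N = (1430 × 1152) / 390 = 1647360 / 390 = 4224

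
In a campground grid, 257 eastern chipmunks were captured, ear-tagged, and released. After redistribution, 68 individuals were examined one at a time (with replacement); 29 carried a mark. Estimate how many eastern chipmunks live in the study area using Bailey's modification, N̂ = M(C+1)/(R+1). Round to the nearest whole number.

N ≈ 591

N̂ = 257·(68+1)/(29+1) = 257·69/30 = 17733/30 ≈ 591.1 → 591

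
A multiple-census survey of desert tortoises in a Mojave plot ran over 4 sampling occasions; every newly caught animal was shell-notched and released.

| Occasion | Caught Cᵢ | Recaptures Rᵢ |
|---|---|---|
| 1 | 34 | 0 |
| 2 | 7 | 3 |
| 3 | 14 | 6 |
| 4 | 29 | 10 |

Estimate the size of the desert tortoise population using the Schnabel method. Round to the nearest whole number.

Marked at large before each occasion: Mᵢ = Σⱼ<ᵢ (Cⱼ − Rⱼ) → M1=0, M2=34, M3=38, M4=46
Σ MᵢCᵢ = 0·34 + 34·7 + 38·14 + 46·29 = 0 + 238 + 532 + 1334 = 2104
Σ Rᵢ = 0 + 3 + 6 + 10 = 19
N̂ = 2104 / 19 ≈ 110.7 → 111

N ≈ 111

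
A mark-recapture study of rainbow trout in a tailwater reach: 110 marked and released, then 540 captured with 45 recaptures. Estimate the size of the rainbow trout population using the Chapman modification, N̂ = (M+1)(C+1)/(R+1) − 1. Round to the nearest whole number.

N̂ = (110+1)(540+1)/(45+1) − 1 = 111·541/46 − 1
= 60051/46 − 1 ≈ 1305.46 − 1 ≈ 1304.46 → 1304

N ≈ 1304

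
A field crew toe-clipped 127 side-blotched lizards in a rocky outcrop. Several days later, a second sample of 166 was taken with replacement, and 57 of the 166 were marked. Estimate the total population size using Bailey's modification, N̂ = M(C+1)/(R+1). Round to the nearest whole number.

N ≈ 366

N̂ = 127·(166+1)/(57+1) = 127·167/58 = 21209/58 ≈ 365.7 → 366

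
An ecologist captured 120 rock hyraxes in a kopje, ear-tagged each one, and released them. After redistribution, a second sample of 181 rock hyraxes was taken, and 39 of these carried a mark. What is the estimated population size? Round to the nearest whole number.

N = (120 × 181) / 39 = 21720 / 39 ≈ 556.9 → 557

N ≈ 557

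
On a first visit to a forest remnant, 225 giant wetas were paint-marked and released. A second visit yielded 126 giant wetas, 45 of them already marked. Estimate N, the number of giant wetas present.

N = (225 × 126) / 45 = 28350 / 45 = 630

N = 630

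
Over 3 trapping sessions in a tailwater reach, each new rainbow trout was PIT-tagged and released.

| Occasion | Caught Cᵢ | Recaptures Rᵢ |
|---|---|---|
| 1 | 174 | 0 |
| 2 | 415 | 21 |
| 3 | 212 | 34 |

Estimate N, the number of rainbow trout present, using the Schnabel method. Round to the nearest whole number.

N ≈ 3502

Marked at large before each occasion: Mᵢ = Σⱼ<ᵢ (Cⱼ − Rⱼ) → M1=0, M2=174, M3=568
Σ MᵢCᵢ = 0·174 + 174·415 + 568·212 = 0 + 72210 + 120416 = 192626
Σ Rᵢ = 0 + 21 + 34 = 55
N̂ = 192626 / 55 ≈ 3502.3 → 3502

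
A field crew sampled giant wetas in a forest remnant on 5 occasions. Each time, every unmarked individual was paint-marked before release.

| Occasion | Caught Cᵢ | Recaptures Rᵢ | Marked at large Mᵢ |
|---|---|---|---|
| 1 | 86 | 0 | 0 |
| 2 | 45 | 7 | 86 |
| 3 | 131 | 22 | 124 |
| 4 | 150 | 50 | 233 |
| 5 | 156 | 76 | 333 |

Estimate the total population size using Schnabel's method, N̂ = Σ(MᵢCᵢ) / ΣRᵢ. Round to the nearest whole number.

N ≈ 690

Σ MᵢCᵢ = 0·86 + 86·45 + 124·131 + 233·150 + 333·156 = 0 + 3870 + 16244 + 34950 + 51948 = 107012
Σ Rᵢ = 0 + 7 + 22 + 50 + 76 = 155
N̂ = 107012 / 155 ≈ 690.4 → 690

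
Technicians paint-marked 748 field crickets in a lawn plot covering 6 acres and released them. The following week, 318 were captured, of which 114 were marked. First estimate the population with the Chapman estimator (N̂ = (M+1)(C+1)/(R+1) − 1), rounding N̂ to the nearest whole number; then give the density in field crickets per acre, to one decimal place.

N̂ = 749·319/115 − 1 = 238931/115 − 1 ≈ 2076.7 → 2077
Density = N̂ / area = 2077 / 6 ≈ 346.17 → 346.2 per acre

density ≈ 346.2 field crickets per acre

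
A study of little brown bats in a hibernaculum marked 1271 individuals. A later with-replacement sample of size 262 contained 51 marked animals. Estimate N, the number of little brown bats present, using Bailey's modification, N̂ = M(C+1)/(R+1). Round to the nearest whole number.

N̂ = 1271·(262+1)/(51+1) = 1271·263/52 = 334273/52 ≈ 6428.3 → 6428

N ≈ 6428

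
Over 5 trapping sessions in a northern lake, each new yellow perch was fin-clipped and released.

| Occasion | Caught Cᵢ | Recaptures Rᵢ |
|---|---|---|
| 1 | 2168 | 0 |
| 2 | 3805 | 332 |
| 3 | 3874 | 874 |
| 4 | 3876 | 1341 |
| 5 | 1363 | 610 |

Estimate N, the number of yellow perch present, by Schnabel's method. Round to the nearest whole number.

N ≈ 24,969

Marked at large before each occasion: Mᵢ = Σⱼ<ᵢ (Cⱼ − Rⱼ) → M1=0, M2=2168, M3=5641, M4=8641, M5=11176
Σ MᵢCᵢ = 0·2168 + 2168·3805 + 5641·3874 + 8641·3876 + 11176·1363 = 0 + 8249240 + 21853234 + 33492516 + 15232888 = 78827878
Σ Rᵢ = 0 + 332 + 874 + 1341 + 610 = 3157
N̂ = 78827878 / 3157 ≈ 24969.2 → 24969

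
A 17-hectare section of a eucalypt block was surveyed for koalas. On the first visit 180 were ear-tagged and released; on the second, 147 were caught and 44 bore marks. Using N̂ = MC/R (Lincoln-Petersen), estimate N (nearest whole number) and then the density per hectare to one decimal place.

density ≈ 35.4 koalas per hectare

N̂ = 180·147/44 = 26460/44 ≈ 601.4 → 601
Density = N̂ / area = 601 / 17 ≈ 35.35 → 35.4 per hectare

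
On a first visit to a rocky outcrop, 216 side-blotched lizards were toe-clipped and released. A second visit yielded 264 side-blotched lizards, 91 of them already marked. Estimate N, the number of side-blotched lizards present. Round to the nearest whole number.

N ≈ 627

N = (216 × 264) / 91 = 57024 / 91 ≈ 626.6 → 627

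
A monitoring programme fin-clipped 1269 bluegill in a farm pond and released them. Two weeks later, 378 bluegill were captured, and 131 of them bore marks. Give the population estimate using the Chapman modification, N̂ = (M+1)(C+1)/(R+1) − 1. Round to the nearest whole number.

N̂ = (1269+1)(378+1)/(131+1) − 1 = 1270·379/132 − 1
= 481330/132 − 1 ≈ 3646.4 − 1 ≈ 3645.4 → 3645

N ≈ 3645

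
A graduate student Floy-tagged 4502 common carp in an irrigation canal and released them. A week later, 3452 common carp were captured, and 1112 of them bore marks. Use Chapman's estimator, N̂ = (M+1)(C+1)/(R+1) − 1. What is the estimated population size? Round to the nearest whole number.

N ≈ 13,969

N̂ = (4502+1)(3452+1)/(1112+1) − 1 = 4503·3453/1113 − 1
= 15548859/1113 − 1 ≈ 13970.2 − 1 ≈ 13969.2 → 13969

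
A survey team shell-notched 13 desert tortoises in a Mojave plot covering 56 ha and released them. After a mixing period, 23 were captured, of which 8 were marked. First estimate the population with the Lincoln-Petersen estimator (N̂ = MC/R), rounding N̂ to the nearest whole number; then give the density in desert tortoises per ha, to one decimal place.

density ≈ 0.7 desert tortoises per ha

N̂ = 13·23/8 = 299/8 ≈ 37.4 → 37
Density = N̂ / area = 37 / 56 ≈ 0.66 → 0.7 per ha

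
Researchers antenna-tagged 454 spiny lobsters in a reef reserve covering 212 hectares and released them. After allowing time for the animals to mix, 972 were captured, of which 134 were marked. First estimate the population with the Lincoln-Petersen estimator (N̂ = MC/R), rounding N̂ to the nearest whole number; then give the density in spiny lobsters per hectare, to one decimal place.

N̂ = 454·972/134 = 441288/134 ≈ 3293.2 → 3293
Density = N̂ / area = 3293 / 212 ≈ 15.53 → 15.5 per hectare

density ≈ 15.5 spiny lobsters per hectare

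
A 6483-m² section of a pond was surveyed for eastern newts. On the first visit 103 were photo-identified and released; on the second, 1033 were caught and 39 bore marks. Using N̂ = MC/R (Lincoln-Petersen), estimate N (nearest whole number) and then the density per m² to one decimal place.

N̂ = 103·1033/39 = 106399/39 ≈ 2728.2 → 2728
Density = N̂ / area = 2728 / 6483 ≈ 0.42 → 0.4 per m²

density ≈ 0.4 eastern newts per m²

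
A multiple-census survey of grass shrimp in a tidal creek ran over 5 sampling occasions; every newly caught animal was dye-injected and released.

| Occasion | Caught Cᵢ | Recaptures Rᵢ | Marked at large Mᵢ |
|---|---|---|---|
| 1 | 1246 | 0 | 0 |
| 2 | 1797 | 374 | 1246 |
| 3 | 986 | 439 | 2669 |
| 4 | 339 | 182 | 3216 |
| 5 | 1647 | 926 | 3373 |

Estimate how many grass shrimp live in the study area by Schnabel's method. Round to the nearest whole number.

Σ MᵢCᵢ = 0·1246 + 1246·1797 + 2669·986 + 3216·339 + 3373·1647 = 0 + 2239062 + 2631634 + 1090224 + 5555331 = 11516251
Σ Rᵢ = 0 + 374 + 439 + 182 + 926 = 1921
N̂ = 11516251 / 1921 ≈ 5994.9 → 5995

N ≈ 5995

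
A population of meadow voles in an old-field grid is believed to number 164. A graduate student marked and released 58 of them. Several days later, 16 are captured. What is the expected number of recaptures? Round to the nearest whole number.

The marked fraction of the population is 58/164, so in a sample of 16 expect C·(M/N) marked.
E[R] = 58 × 16 / 164 = 928 / 164 ≈ 5.7 → 6

expected recaptures ≈ 6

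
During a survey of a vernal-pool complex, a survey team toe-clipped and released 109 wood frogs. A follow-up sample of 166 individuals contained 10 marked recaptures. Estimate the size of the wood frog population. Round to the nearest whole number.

The marked fraction in the recapture sample should equal the marked fraction in the population: 10/166 = 109/N.
N = (109 × 166) / 10 = 18094 / 10 ≈ 1809.4 → 1809

N ≈ 1809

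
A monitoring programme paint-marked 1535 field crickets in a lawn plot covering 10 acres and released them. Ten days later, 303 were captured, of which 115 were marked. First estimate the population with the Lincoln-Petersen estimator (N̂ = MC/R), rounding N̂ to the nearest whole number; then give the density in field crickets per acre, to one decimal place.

N̂ = 1535·303/115 = 465105/115 ≈ 4044.4 → 4044
Density = N̂ / area = 4044 / 10 ≈ 404.40 → 404.4 per acre

density ≈ 404.4 field crickets per acre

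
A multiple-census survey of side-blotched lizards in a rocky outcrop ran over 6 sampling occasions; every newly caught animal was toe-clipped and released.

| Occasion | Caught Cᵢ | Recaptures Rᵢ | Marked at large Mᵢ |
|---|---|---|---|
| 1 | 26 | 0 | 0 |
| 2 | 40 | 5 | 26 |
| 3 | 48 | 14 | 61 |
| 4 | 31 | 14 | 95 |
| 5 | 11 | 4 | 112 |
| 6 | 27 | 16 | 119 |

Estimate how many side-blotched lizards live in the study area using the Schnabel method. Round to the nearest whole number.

N ≈ 214

Σ MᵢCᵢ = 0·26 + 26·40 + 61·48 + 95·31 + 112·11 + 119·27 = 0 + 1040 + 2928 + 2945 + 1232 + 3213 = 11358
Σ Rᵢ = 0 + 5 + 14 + 14 + 4 + 16 = 53
N̂ = 11358 / 53 ≈ 214.3 → 214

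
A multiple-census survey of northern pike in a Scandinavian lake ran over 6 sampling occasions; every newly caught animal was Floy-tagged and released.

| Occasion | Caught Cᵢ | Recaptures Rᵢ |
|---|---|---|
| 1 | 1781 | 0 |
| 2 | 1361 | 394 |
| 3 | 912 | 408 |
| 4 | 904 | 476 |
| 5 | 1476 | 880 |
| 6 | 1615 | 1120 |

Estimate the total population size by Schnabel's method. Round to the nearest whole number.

N ≈ 6165

Marked at large before each occasion: Mᵢ = Σⱼ<ᵢ (Cⱼ − Rⱼ) → M1=0, M2=1781, M3=2748, M4=3252, M5=3680, M6=4276
Σ MᵢCᵢ = 0·1781 + 1781·1361 + 2748·912 + 3252·904 + 3680·1476 + 4276·1615 = 0 + 2423941 + 2506176 + 2939808 + 5431680 + 6905740 = 20207345
Σ Rᵢ = 0 + 394 + 408 + 476 + 880 + 1120 = 3278
N̂ = 20207345 / 3278 ≈ 6164.5 → 6165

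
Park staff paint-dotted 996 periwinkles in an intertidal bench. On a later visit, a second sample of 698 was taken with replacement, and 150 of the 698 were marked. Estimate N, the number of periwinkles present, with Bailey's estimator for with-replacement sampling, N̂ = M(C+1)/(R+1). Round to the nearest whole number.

N̂ = 996·(698+1)/(150+1) = 996·699/151 = 696204/151 ≈ 4610.6 → 4611

N ≈ 4611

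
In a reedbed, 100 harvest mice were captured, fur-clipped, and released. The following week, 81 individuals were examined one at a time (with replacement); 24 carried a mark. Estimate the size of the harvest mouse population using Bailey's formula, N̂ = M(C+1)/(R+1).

N̂ = 100·(81+1)/(24+1) = 100·82/25 = 8200/25 = 328

N = 328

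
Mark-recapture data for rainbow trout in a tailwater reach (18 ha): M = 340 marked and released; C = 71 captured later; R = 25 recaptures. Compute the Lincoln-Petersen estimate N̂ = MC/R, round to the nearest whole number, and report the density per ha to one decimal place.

density ≈ 53.7 rainbow trout per ha

N̂ = 340·71/25 = 24140/25 ≈ 965.6 → 966
Density = N̂ / area = 966 / 18 ≈ 53.67 → 53.7 per ha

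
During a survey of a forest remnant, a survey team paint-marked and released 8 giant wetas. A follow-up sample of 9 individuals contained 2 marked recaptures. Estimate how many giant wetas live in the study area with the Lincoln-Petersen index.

N = 36

N = (8 × 9) / 2 = 72 / 2 = 36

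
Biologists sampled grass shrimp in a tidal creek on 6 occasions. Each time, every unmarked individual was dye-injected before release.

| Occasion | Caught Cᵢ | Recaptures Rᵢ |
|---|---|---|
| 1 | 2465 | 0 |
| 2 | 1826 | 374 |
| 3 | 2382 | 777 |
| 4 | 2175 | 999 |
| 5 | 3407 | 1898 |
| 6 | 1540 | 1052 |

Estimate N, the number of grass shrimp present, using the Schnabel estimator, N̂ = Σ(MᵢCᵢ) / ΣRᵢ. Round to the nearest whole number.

N ≈ 12,020

Marked at large before each occasion: Mᵢ = Σⱼ<ᵢ (Cⱼ − Rⱼ) → M1=0, M2=2465, M3=3917, M4=5522, M5=6698, M6=8207
Σ MᵢCᵢ = 0·2465 + 2465·1826 + 3917·2382 + 5522·2175 + 6698·3407 + 8207·1540 = 0 + 4501090 + 9330294 + 12010350 + 22820086 + 12638780 = 61300600
Σ Rᵢ = 0 + 374 + 777 + 999 + 1898 + 1052 = 5100
N̂ = 61300600 / 5100 ≈ 12019.7 → 12020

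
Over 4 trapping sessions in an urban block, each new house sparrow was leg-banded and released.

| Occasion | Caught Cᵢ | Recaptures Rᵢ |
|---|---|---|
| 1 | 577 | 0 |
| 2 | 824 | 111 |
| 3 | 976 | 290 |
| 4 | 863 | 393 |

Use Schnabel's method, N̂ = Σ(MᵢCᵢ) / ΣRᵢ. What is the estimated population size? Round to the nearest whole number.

Marked at large before each occasion: Mᵢ = Σⱼ<ᵢ (Cⱼ − Rⱼ) → M1=0, M2=577, M3=1290, M4=1976
Σ MᵢCᵢ = 0·577 + 577·824 + 1290·976 + 1976·863 = 0 + 475448 + 1259040 + 1705288 = 3439776
Σ Rᵢ = 0 + 111 + 290 + 393 = 794
N̂ = 3439776 / 794 ≈ 4332.2 → 4332

N ≈ 4332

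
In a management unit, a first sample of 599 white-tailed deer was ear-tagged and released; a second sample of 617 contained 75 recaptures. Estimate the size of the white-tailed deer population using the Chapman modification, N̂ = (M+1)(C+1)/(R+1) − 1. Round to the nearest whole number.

N ≈ 4878

N̂ = (599+1)(617+1)/(75+1) − 1 = 600·618/76 − 1
= 370800/76 − 1 ≈ 4878.9 − 1 ≈ 4877.9 → 4878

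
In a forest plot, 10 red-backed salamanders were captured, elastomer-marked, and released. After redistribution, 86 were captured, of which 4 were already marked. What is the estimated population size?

The marked fraction in the recapture sample should equal the marked fraction in the population: 4/86 = 10/N.
N = (10 × 86) / 4 = 860 / 4 = 215

N = 215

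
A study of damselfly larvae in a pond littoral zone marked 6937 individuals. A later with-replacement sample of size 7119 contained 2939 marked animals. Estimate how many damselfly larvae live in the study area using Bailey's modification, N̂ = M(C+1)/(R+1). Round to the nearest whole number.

N ≈ 16,800

N̂ = 6937·(7119+1)/(2939+1) = 6937·7120/2940 = 49391440/2940 ≈ 16799.8 → 16800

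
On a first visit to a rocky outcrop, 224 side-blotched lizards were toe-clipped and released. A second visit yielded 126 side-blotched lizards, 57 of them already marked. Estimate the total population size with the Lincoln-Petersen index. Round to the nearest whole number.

Lincoln-Petersen assumes M/N = R/C, so N = M·C / R.
N = (224 × 126) / 57 = 28224 / 57 ≈ 495.2 → 495

N ≈ 495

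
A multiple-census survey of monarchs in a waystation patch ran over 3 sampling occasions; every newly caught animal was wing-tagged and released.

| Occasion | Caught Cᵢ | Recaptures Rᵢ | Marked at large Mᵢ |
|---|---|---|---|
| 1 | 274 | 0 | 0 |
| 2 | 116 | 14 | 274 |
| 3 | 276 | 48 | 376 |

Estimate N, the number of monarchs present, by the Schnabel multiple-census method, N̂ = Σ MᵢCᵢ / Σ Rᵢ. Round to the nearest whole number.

N ≈ 2186

Σ MᵢCᵢ = 0·274 + 274·116 + 376·276 = 0 + 31784 + 103776 = 135560
Σ Rᵢ = 0 + 14 + 48 = 62
N̂ = 135560 / 62 ≈ 2186.45 → 2186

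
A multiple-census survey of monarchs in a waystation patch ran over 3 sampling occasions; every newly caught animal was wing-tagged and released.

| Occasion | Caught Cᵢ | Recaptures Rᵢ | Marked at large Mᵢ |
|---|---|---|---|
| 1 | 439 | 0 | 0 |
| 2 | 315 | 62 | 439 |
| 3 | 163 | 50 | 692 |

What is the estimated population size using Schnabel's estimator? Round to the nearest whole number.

Σ MᵢCᵢ = 0·439 + 439·315 + 692·163 = 0 + 138285 + 112796 = 251081
Σ Rᵢ = 0 + 62 + 50 = 112
N̂ = 251081 / 112 ≈ 2241.8 → 2242

N ≈ 2242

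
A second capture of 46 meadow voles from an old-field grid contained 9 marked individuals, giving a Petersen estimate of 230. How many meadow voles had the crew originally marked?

M = 45

From N = M·C/R: M = N·R / C = 230·9 / 46 = 2070 / 46 = 45.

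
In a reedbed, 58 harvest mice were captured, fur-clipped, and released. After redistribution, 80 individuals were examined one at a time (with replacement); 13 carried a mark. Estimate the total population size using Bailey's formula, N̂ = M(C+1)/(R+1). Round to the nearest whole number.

N ≈ 336

N̂ = 58·(80+1)/(13+1) = 58·81/14 = 4698/14 ≈ 335.6 → 336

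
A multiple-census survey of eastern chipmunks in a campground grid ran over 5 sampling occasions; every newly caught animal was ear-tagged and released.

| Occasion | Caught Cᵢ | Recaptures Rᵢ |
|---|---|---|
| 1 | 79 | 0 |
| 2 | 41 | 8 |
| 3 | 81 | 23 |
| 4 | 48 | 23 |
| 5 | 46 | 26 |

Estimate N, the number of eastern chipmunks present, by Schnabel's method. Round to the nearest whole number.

N ≈ 368

Marked at large before each occasion: Mᵢ = Σⱼ<ᵢ (Cⱼ − Rⱼ) → M1=0, M2=79, M3=112, M4=170, M5=195
Σ MᵢCᵢ = 0·79 + 79·41 + 112·81 + 170·48 + 195·46 = 0 + 3239 + 9072 + 8160 + 8970 = 29441
Σ Rᵢ = 0 + 8 + 23 + 23 + 26 = 80
N̂ = 29441 / 80 ≈ 368.0 → 368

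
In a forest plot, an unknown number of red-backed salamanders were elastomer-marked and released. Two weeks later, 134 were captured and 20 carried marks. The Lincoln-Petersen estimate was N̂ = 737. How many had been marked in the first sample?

From N = M·C/R: M = N·R / C = 737·20 / 134 = 14740 / 134 = 110.

M = 110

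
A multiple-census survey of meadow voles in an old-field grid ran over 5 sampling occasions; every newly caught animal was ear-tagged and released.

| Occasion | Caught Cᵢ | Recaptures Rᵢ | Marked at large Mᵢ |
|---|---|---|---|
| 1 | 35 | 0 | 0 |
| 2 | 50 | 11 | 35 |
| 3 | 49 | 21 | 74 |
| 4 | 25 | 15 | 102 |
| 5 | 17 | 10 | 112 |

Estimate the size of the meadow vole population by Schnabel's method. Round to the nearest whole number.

N ≈ 172

Σ MᵢCᵢ = 0·35 + 35·50 + 74·49 + 102·25 + 112·17 = 0 + 1750 + 3626 + 2550 + 1904 = 9830
Σ Rᵢ = 0 + 11 + 21 + 15 + 10 = 57
N̂ = 9830 / 57 ≈ 172.46 → 172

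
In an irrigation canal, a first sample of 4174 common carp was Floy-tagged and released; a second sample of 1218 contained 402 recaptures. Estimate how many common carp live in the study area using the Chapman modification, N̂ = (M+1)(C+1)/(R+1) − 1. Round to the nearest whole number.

N ≈ 12,628

N̂ = (4174+1)(1218+1)/(402+1) − 1 = 4175·1219/403 − 1
= 5089325/403 − 1 ≈ 12628.6 − 1 ≈ 12627.6 → 12628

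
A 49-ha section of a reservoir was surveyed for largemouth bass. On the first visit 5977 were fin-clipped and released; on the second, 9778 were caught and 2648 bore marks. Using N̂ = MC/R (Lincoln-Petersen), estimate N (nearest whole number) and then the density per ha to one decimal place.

density ≈ 450.4 largemouth bass per ha

N̂ = 5977·9778/2648 = 58443106/2648 ≈ 22070.7 → 22071
Density = N̂ / area = 22071 / 49 ≈ 450.43 → 450.4 per ha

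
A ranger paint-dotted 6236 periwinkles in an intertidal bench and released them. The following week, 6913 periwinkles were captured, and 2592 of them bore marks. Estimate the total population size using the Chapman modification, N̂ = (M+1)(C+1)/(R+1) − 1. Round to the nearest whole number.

N̂ = (6236+1)(6913+1)/(2592+1) − 1 = 6237·6914/2593 − 1
= 43122618/2593 − 1 ≈ 16630.4 − 1 ≈ 16629.4 → 16629

N ≈ 16,629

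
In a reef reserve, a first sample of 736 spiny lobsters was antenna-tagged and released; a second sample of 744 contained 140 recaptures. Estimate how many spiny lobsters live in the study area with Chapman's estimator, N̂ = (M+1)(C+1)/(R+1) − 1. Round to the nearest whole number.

N ≈ 3893

N̂ = (736+1)(744+1)/(140+1) − 1 = 737·745/141 − 1
= 549065/141 − 1 ≈ 3894.1 − 1 ≈ 3893.1 → 3893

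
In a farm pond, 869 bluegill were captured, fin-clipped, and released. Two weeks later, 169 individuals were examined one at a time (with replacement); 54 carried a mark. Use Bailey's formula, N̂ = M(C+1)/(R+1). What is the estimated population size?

N̂ = 869·(169+1)/(54+1) = 869·170/55 = 147730/55 = 2686

N = 2686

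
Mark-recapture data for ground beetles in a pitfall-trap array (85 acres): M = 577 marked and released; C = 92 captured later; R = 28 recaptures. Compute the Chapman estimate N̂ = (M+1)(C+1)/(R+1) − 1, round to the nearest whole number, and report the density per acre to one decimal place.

density ≈ 21.8 ground beetles per acre

N̂ = 578·93/29 − 1 = 53754/29 − 1 ≈ 1852.6 → 1853
Density = N̂ / area = 1853 / 85 ≈ 21.80 → 21.8 per acre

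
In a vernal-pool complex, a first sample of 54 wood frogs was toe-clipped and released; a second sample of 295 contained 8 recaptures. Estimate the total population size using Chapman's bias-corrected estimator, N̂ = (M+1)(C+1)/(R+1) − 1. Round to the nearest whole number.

N ≈ 1808

N̂ = (54+1)(295+1)/(8+1) − 1 = 55·296/9 − 1
= 16280/9 − 1 ≈ 1808.9 − 1 ≈ 1807.9 → 1808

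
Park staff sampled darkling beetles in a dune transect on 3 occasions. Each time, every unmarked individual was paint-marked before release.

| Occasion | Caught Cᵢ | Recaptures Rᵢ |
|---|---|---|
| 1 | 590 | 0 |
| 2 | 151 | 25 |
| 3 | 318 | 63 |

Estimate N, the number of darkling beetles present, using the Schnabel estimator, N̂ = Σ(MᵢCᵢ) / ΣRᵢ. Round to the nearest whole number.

N ≈ 3600

Marked at large before each occasion: Mᵢ = Σⱼ<ᵢ (Cⱼ − Rⱼ) → M1=0, M2=590, M3=716
Σ MᵢCᵢ = 0·590 + 590·151 + 716·318 = 0 + 89090 + 227688 = 316778
Σ Rᵢ = 0 + 25 + 63 = 88
N̂ = 316778 / 88 ≈ 3599.8 → 3600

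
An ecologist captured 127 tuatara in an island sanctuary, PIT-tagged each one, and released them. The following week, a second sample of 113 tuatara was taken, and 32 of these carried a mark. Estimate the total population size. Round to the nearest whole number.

N = (127 × 113) / 32 = 14351 / 32 ≈ 448.47 → 448

N ≈ 448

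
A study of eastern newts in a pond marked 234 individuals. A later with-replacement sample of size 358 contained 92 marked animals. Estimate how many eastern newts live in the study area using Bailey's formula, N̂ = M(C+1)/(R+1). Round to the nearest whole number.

N̂ = 234·(358+1)/(92+1) = 234·359/93 = 84006/93 ≈ 903.3 → 903

N ≈ 903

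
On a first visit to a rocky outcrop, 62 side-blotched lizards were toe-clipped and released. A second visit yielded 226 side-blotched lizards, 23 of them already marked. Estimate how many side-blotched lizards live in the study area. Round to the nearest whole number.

N = (62 × 226) / 23 = 14012 / 23 ≈ 609.2 → 609

N ≈ 609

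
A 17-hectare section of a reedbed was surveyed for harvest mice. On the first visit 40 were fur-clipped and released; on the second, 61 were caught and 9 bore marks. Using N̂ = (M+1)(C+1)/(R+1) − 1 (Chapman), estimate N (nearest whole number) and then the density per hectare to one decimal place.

density ≈ 14.9 harvest mice per hectare

N̂ = 41·62/10 − 1 = 2542/10 − 1 ≈ 253.2 → 253
Density = N̂ / area = 253 / 17 ≈ 14.88 → 14.9 per hectare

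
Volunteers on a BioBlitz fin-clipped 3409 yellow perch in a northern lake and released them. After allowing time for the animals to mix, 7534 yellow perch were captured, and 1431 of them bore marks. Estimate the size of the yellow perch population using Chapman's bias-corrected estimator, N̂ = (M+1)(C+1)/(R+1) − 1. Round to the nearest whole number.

N ≈ 17,942

N̂ = (3409+1)(7534+1)/(1431+1) − 1 = 3410·7535/1432 − 1
= 25694350/1432 − 1 ≈ 17943.0 − 1 ≈ 17942.0 → 17942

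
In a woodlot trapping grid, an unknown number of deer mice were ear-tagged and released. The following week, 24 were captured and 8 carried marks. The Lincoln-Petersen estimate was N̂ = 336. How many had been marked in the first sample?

From N = M·C/R: M = N·R / C = 336·8 / 24 = 2688 / 24 = 112.

M = 112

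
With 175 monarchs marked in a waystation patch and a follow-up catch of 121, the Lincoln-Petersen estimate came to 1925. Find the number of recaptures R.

R = 11

From N = M·C/R: R = M·C / N = 175·121 / 1925 = 21175 / 1925 = 11.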